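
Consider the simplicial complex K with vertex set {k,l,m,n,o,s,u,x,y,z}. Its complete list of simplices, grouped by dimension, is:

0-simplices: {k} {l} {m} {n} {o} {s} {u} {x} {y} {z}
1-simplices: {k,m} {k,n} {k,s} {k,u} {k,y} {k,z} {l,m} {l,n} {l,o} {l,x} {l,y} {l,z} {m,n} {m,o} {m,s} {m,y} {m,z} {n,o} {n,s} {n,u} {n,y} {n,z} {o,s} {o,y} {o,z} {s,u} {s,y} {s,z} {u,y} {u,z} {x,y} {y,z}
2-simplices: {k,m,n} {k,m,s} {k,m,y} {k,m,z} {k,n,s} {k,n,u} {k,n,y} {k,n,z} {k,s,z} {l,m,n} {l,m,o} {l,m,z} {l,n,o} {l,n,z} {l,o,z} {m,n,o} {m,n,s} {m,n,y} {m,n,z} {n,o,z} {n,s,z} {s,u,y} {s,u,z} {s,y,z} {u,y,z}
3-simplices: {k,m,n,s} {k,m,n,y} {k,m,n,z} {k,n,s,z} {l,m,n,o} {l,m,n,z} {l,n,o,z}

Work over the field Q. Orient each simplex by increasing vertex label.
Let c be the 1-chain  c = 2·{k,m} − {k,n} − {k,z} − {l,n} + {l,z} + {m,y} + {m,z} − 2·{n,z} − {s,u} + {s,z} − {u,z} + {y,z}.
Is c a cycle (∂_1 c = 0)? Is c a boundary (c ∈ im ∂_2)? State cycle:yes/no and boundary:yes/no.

cycle:yes boundary:no

n_0=10 n_1=32 n_2=25 n_3=7  [Q]
∂1: piv[km,kn,ks,ku,ky,kz,lm,lo,lx] rk=9  ker:ln,ly,lz,mn,mo,ms,my,mz,no,ns,nu,ny,nz,os,oy,oz,su,sy,sz,uy,uz,xy,yz
∂2: piv[kmn,kms,kmy,kmz,kns,knu,kny,knz,ksz,lmn,lmo,lmz,lno,loz,suy,suz,syz] rk=17  ker:lnz,mno,mns,mny,mnz,noz,nsz,uyz
∂3: piv[kmns,kmny,kmnz,knsz,lmno,lmnz,lnoz] rk=7
∂1c = 0
c vs im∂2: residual ≠ 0 ⇒ not boundary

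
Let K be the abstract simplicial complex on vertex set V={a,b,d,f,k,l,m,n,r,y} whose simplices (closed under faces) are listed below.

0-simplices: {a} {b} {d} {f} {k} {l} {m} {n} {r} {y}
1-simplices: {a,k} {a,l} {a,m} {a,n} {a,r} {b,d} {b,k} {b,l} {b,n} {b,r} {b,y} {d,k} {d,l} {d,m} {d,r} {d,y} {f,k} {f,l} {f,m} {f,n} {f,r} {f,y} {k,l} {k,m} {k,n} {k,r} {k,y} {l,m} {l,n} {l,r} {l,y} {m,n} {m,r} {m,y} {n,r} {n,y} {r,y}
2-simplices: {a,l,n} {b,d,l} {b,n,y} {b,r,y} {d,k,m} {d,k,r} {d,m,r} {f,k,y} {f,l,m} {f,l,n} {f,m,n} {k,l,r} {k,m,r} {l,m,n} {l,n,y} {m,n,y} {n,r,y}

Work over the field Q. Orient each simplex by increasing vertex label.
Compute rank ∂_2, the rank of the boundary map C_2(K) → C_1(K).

n_0=10 n_1=37 n_2=17  [Q]
∂1: piv[ak,al,am,an,ar,bd,bk,by,fk] rk=9  ker:bl,bn,br,dk,dl,dm,dr,dy,fl,fm,fn,fr,fy,kl,km,kn,kr,ky,lm,ln,lr,ly,mn,mr,my,nr,ny,ry
∂2: piv[aln,bdl,bny,bry,dkm,dkr,dmr,fky,flm,fln,fmn,klr,lny,mny,nry] rk=15  ker:kmr,lmn
rk∂_2=15

rank∂_2=15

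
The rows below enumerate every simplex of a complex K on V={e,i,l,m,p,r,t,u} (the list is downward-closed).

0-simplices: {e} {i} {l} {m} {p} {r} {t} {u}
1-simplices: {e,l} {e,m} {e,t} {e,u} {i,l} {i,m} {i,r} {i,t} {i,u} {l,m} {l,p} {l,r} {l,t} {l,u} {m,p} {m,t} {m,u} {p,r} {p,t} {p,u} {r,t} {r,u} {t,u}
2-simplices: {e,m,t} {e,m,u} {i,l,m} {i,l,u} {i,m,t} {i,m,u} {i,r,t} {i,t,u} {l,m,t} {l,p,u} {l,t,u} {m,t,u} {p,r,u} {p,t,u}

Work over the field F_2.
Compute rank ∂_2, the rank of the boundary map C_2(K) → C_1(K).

n_0=8 n_1=23 n_2=14  [Z2]
∂1: piv[el,em,et,eu,il,ir,lp] rk=7  ker:im,it,iu,lm,lr,lt,lu,mp,mt,mu,pr,pt,pu,rt,ru,tu
∂2: piv[emt,emu,ilm,ilu,imt,imu,irt,itu,lmt,lpu,pru,ptu] rk=12  ker:ltu,mtu
rk∂_2=12

rank∂_2=12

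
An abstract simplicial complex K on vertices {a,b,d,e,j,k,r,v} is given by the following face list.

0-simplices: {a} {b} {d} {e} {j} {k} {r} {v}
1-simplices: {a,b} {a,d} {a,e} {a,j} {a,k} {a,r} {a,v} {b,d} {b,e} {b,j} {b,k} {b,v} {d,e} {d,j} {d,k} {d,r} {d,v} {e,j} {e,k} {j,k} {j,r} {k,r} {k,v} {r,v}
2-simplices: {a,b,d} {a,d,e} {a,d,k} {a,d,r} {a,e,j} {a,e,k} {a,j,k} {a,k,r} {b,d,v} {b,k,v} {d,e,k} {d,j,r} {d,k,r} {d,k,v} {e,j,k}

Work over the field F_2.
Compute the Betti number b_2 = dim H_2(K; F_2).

n_0=8 n_1=24 n_2=15  [Z2]
∂1: piv[ab,ad,ae,aj,ak,ar,av] rk=7  ker:bd,be,bj,bk,bv,de,dj,dk,dr,dv,ej,ek,jk,jr,kr,kv,rv
∂2: piv[abd,ade,adk,adr,aej,aek,ajk,akr,bdv,bkv,djr,dkv] rk=12  ker:dek,dkr,ejk
b_2=(15−12)−0=3

b_2=3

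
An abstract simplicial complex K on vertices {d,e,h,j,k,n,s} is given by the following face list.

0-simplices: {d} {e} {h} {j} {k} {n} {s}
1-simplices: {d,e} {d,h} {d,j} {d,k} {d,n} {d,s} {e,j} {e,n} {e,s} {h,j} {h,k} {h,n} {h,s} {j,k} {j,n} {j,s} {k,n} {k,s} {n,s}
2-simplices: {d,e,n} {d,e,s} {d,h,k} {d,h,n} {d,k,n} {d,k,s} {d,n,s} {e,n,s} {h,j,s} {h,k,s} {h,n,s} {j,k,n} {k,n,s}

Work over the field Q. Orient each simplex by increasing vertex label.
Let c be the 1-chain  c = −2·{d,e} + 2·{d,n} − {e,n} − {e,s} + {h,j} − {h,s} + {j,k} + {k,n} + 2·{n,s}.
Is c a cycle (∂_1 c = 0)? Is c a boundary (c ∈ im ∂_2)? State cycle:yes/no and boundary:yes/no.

n_0=7 n_1=19 n_2=13  [Q]
∂1: piv[de,dh,dj,dk,dn,ds] rk=6  ker:ej,en,es,hj,hk,hn,hs,jk,jn,js,kn,ks,ns
∂2: piv[den,des,dhk,dhn,dkn,dks,dns,hjs,hks,jkn] rk=10  ker:ens,hns,kns
∂1c = 0
c vs im∂2: residual ≠ 0 ⇒ not boundary

cycle:yes boundary:no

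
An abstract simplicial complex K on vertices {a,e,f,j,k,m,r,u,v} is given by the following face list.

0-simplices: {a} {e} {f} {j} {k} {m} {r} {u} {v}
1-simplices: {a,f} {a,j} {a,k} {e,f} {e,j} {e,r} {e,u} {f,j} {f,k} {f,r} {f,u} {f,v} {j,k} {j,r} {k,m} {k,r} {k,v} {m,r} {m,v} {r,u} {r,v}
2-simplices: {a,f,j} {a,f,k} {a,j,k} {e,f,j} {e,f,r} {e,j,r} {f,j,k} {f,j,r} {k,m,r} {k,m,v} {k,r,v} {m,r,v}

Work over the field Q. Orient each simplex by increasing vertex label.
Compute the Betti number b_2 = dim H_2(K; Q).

b_2=3

n_0=9 n_1=21 n_2=12  [Q]
∂1: piv[af,aj,ak,ef,er,eu,fv,km] rk=8  ker:ej,fj,fk,fr,fu,jk,jr,kr,kv,mr,mv,ru,rv
∂2: piv[afj,afk,ajk,efj,efr,ejr,kmr,kmv,krv] rk=9  ker:fjk,fjr,mrv
b_2=(12−9)−0=3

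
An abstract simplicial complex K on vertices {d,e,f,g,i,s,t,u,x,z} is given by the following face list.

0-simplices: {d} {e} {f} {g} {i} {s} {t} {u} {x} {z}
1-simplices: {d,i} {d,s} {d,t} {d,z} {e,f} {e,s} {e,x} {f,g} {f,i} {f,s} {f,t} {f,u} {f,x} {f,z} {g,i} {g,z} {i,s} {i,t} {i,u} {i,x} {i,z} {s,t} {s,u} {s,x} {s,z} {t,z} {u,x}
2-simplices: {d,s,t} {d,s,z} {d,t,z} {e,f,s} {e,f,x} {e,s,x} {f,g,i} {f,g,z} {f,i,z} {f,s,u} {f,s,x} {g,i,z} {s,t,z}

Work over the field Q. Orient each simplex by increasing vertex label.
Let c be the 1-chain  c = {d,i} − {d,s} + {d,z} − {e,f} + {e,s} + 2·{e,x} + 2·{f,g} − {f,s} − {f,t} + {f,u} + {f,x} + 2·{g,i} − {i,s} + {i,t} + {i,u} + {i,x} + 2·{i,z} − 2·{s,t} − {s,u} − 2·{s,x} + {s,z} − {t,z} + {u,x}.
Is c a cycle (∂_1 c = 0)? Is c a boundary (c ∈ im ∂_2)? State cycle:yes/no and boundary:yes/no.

cycle:no boundary:no

n_0=10 n_1=27 n_2=13  [Q]
∂1: piv[di,ds,dt,dz,ef,es,ex,fg,fu] rk=9  ker:fi,fs,ft,fx,fz,gi,gz,is,it,iu,ix,iz,st,su,sx,sz,tz,ux
∂2: piv[dst,dsz,dtz,efs,efx,esx,fgi,fgz,fiz,fsu] rk=10  ker:fsx,giz,stz
∂1c = −{d} − 2·{e} − 3·{f} − {i} + 2·{s} − {t} + 3·{x} + 3·{z}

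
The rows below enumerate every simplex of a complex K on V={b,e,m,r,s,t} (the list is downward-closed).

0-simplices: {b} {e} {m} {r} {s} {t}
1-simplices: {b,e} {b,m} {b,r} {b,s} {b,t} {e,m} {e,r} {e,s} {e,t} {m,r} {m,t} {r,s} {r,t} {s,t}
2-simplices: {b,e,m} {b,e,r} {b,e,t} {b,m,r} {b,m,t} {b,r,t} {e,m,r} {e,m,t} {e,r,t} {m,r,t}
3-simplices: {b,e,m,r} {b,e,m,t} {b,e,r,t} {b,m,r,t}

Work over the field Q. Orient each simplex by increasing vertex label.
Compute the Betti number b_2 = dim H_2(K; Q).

b_2=0

n_0=6 n_1=14 n_2=10 n_3=4  [Q]
∂1: piv[be,bm,br,bs,bt] rk=5  ker:em,er,es,et,mr,mt,rs,rt,st
∂2: piv[bem,ber,bet,bmr,bmt,brt] rk=6  ker:emr,emt,ert,mrt
∂3: piv[bemr,bemt,bert,bmrt] rk=4
b_2=(10−6)−4=0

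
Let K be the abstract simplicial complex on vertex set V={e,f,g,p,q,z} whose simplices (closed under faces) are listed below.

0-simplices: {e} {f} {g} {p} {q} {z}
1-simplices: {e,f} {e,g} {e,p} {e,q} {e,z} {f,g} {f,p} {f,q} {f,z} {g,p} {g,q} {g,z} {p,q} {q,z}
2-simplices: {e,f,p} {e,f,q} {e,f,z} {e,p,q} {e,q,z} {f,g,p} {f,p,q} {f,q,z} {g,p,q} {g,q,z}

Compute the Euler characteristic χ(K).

χ(K)=2

n_0=6 n_1=14 n_2=10
χ=+6−14+10=2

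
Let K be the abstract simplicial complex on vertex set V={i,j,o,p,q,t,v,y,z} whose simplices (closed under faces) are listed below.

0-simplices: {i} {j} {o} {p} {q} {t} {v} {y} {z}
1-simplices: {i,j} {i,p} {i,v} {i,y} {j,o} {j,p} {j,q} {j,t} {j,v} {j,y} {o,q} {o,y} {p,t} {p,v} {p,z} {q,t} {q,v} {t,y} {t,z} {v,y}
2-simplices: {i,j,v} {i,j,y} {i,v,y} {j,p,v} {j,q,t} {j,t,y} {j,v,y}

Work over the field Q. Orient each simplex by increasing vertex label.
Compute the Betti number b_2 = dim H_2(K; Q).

b_2=1

n_0=9 n_1=20 n_2=7  [Q]
∂1: piv[ij,ip,iv,iy,jo,jq,jt,pz] rk=8  ker:jp,jv,jy,oq,oy,pt,pv,qt,qv,ty,tz,vy
∂2: piv[ijv,ijy,ivy,jpv,jqt,jty] rk=6  ker:jvy
b_2=(7−6)−0=1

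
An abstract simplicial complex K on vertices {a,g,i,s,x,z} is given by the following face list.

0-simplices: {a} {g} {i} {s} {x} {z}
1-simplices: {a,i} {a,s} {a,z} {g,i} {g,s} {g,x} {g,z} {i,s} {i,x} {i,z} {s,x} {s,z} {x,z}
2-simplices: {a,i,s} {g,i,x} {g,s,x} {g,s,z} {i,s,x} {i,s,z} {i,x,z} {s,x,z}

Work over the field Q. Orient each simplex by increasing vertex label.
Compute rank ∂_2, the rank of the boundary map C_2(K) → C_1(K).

n_0=6 n_1=13 n_2=8  [Q]
∂1: piv[ai,as,az,gi,gx] rk=5  ker:gs,gz,is,ix,iz,sx,sz,xz
∂2: piv[ais,gix,gsx,gsz,isx,isz,ixz] rk=7  ker:sxz
rk∂_2=7

rank∂_2=7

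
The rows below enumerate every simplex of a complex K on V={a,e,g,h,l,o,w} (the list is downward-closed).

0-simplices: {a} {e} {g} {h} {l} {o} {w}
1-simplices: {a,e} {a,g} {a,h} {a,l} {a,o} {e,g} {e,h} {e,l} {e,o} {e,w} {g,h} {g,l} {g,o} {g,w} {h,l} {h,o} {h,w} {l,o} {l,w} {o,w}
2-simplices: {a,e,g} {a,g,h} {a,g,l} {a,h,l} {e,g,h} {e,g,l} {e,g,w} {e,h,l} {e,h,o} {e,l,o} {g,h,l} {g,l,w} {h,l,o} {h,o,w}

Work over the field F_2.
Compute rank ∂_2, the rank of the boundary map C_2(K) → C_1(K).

n_0=7 n_1=20 n_2=14  [Z2]
∂1: piv[ae,ag,ah,al,ao,ew] rk=6  ker:eg,eh,el,eo,gh,gl,go,gw,hl,ho,hw,lo,lw,ow
∂2: piv[aeg,agh,agl,ahl,egh,egl,egw,eho,elo,glw,how] rk=11  ker:ehl,ghl,hlo
rk∂_2=11

rank∂_2=11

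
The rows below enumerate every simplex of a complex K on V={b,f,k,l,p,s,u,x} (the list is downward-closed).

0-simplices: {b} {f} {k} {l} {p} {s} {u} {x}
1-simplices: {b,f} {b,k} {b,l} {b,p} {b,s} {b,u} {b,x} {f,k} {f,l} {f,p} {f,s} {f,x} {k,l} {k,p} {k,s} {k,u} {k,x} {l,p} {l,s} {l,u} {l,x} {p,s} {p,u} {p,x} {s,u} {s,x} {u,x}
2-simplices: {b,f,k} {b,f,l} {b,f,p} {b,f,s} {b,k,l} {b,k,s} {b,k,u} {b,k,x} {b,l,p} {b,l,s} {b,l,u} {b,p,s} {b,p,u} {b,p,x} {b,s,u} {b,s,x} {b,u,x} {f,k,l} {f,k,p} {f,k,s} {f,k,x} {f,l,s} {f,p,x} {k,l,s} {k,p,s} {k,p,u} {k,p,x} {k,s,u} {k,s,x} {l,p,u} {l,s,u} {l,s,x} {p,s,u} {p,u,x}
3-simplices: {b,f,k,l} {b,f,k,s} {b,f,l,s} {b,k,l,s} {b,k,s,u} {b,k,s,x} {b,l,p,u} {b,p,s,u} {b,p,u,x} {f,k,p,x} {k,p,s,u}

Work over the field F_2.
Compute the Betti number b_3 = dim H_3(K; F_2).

b_3=0

n_0=8 n_1=27 n_2=34 n_3=11  [Z2]
∂1: piv[bf,bk,bl,bp,bs,bu,bx] rk=7  ker:fk,fl,fp,fs,fx,kl,kp,ks,ku,kx,lp,ls,lu,lx,ps,pu,px,su,sx,ux
∂2: piv[bfk,bfl,bfp,bfs,bkl,bks,bku,bkx,blp,bls,blu,bps,bpu,bpx,bsu,bsx,bux,fkp,fkx,lsx] rk=20  ker:fkl,fks,fls,fpx,kls,kps,kpu,kpx,ksu,ksx,lpu,lsu,psu,pux
∂3: piv[bfkl,bfks,bfls,bkls,bksu,bksx,blpu,bpsu,bpux,fkpx,kpsu] rk=11
b_3=(11−11)−0=0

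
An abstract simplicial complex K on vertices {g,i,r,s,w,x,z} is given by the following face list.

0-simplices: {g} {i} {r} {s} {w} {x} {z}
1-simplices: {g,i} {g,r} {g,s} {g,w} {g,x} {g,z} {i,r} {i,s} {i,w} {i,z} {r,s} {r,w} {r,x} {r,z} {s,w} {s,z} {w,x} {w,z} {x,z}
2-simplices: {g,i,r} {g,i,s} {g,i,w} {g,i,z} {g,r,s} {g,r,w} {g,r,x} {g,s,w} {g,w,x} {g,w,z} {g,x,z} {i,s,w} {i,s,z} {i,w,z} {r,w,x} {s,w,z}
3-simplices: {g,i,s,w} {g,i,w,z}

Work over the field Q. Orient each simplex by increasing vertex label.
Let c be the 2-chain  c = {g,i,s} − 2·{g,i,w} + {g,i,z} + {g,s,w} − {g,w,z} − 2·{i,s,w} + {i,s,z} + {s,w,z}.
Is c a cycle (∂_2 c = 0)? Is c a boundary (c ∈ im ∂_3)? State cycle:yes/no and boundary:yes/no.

cycle:yes boundary:no

n_0=7 n_1=19 n_2=16 n_3=2  [Q]
∂1: piv[gi,gr,gs,gw,gx,gz] rk=6  ker:ir,is,iw,iz,rs,rw,rx,rz,sw,sz,wx,wz,xz
∂2: piv[gir,gis,giw,giz,grs,grw,grx,gsw,gwx,gwz,gxz,isz] rk=12  ker:isw,iwz,rwx,swz
∂3: piv[gisw,giwz] rk=2
∂2c = 0
c vs im∂3: residual ≠ 0 ⇒ not boundary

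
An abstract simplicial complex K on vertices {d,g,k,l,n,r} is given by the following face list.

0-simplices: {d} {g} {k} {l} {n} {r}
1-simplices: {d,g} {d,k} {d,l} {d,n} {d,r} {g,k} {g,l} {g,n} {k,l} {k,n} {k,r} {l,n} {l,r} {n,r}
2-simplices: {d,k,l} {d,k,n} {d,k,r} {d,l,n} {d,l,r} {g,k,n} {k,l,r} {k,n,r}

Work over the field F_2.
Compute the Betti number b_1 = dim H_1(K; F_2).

n_0=6 n_1=14 n_2=8  [Z2]
∂1: piv[dg,dk,dl,dn,dr] rk=5  ker:gk,gl,gn,kl,kn,kr,ln,lr,nr
∂2: piv[dkl,dkn,dkr,dln,dlr,gkn,knr] rk=7  ker:klr
b_1=(14−5)−7=2

b_1=2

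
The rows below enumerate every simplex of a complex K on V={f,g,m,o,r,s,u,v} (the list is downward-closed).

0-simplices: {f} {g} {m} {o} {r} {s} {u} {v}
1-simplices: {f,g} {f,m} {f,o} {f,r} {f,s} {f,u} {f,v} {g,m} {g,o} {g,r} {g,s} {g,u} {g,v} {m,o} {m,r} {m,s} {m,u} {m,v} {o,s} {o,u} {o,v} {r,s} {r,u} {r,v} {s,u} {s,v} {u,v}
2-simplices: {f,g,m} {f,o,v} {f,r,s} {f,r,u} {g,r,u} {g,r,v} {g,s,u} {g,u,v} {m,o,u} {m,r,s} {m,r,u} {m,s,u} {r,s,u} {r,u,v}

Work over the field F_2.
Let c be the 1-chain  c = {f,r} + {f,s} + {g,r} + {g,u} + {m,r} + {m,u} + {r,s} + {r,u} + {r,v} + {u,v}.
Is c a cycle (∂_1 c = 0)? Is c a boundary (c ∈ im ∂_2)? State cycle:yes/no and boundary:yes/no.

n_0=8 n_1=27 n_2=14  [Z2]
∂1: piv[fg,fm,fo,fr,fs,fu,fv] rk=7  ker:gm,go,gr,gs,gu,gv,mo,mr,ms,mu,mv,os,ou,ov,rs,ru,rv,su,sv,uv
∂2: piv[fgm,fov,frs,fru,gru,grv,gsu,guv,mou,mrs,mru,msu] rk=12  ker:rsu,ruv
∂1c = 0
c vs im∂2: reduces to 0 ⇒ boundary

cycle:yes boundary:yes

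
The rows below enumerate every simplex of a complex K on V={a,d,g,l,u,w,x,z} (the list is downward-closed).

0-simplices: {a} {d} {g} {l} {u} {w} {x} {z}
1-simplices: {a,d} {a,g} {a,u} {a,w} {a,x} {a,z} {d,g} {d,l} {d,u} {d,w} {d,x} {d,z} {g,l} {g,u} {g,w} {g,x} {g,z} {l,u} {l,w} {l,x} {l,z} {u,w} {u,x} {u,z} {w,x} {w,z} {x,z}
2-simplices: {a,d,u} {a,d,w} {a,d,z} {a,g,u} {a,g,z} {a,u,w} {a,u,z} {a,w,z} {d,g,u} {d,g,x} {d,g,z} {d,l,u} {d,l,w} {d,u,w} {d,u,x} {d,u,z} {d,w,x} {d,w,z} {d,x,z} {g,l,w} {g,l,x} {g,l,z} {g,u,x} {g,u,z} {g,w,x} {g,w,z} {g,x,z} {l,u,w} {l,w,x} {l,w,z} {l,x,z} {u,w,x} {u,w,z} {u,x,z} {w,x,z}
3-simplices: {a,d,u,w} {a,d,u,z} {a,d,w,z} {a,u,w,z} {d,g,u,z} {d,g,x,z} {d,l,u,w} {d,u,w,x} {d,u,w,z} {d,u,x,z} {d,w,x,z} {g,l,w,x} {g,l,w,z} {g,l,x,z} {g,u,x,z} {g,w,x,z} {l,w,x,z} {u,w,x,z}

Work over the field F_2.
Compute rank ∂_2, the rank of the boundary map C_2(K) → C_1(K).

rank∂_2=19

n_0=8 n_1=27 n_2=35 n_3=18  [Z2]
∂1: piv[ad,ag,au,aw,ax,az,dl] rk=7  ker:dg,du,dw,dx,dz,gl,gu,gw,gx,gz,lu,lw,lx,lz,uw,ux,uz,wx,wz,xz
∂2: piv[adu,adw,adz,agu,agz,auw,auz,awz,dgu,dgx,dlu,dlw,dux,dwx,dxz,glw,glx,glz,gwx] rk=19  ker:dgz,duw,duz,dwz,gux,guz,gwz,gxz,luw,lwx,lwz,lxz,uwx,uwz,uxz,wxz
∂3: piv[aduw,aduz,adwz,auwz,dguz,dgxz,dluw,duwx,duxz,dwxz,glwx,glwz,glxz,guxz,gwxz] rk=15  ker:duwz,lwxz,uwxz
rk∂_2=19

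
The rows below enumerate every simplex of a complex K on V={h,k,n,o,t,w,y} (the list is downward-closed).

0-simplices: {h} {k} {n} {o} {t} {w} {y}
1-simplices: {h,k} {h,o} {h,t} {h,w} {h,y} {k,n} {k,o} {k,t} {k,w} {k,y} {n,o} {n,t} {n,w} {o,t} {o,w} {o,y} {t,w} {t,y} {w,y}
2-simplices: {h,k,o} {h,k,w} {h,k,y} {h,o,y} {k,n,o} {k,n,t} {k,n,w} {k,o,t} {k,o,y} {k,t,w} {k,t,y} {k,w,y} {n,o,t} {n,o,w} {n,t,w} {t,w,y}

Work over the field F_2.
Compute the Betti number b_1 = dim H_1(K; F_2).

b_1=1

n_0=7 n_1=19 n_2=16  [Z2]
∂1: piv[hk,ho,ht,hw,hy,kn] rk=6  ker:ko,kt,kw,ky,no,nt,nw,ot,ow,oy,tw,ty,wy
∂2: piv[hko,hkw,hky,hoy,kno,knt,knw,kot,ktw,kty,kwy,now] rk=12  ker:koy,not,ntw,twy
b_1=(19−6)−12=1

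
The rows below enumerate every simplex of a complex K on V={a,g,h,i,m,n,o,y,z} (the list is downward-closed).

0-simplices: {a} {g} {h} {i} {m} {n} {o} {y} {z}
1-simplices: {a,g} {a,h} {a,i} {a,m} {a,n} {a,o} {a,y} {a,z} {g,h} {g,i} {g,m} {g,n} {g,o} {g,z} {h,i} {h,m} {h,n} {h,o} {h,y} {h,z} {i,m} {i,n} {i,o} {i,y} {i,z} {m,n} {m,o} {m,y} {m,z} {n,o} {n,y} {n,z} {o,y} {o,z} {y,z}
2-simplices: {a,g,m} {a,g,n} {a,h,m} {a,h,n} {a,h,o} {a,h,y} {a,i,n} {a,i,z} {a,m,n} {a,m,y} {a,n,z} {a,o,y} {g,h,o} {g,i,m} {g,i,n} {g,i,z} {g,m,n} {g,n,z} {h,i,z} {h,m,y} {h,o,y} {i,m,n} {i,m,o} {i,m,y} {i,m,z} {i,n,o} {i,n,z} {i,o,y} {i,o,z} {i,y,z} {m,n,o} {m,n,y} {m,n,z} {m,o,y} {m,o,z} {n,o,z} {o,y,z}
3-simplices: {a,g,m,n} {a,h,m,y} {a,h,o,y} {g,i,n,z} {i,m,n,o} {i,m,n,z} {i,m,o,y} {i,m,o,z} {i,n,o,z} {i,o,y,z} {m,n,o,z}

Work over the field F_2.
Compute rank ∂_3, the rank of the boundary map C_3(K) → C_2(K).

rank∂_3=10

n_0=9 n_1=35 n_2=37 n_3=11  [Z2]
∂1: piv[ag,ah,ai,am,an,ao,ay,az] rk=8  ker:gh,gi,gm,gn,go,gz,hi,hm,hn,ho,hy,hz,im,in,io,iy,iz,mn,mo,my,mz,no,ny,nz,oy,oz,yz
∂2: piv[agm,agn,ahm,ahn,aho,ahy,ain,aiz,amn,amy,anz,aoy,gho,gim,gin,giz,hiz,imo,imy,imz,ino,ioy,ioz,iyz,mny] rk=25  ker:gmn,gnz,hmy,hoy,imn,inz,mno,mnz,moy,moz,noz,oyz
∂3: piv[agmn,ahmy,ahoy,ginz,imno,imnz,imoy,imoz,inoz,ioyz] rk=10  ker:mnoz
rk∂_3=10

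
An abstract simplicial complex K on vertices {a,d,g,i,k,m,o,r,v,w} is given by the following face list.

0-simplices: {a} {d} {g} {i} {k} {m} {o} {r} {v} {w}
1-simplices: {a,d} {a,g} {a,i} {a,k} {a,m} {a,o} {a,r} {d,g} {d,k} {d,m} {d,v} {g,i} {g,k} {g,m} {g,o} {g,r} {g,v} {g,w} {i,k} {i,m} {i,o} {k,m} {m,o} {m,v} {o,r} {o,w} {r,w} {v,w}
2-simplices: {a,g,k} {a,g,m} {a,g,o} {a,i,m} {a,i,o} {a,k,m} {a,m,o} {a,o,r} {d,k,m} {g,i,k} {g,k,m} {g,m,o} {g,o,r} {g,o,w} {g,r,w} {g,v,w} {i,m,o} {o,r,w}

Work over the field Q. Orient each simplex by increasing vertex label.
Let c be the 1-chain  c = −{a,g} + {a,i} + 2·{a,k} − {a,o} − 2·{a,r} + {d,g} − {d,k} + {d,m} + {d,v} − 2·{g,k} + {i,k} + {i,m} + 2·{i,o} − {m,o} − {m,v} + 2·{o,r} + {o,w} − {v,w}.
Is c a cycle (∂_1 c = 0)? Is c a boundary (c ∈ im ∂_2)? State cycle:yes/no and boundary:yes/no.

n_0=10 n_1=28 n_2=18  [Q]
∂1: piv[ad,ag,ai,ak,am,ao,ar,dv,gw] rk=9  ker:dg,dk,dm,gi,gk,gm,go,gr,gv,ik,im,io,km,mo,mv,or,ow,rw,vw
∂2: piv[agk,agm,ago,aim,aio,akm,amo,aor,dkm,gik,gor,gow,grw,gvw] rk=14  ker:gkm,gmo,imo,orw
∂1c = {a} − 2·{d} + 2·{g} − 3·{i} + 4·{m} − 3·{o} + {v}

cycle:no boundary:no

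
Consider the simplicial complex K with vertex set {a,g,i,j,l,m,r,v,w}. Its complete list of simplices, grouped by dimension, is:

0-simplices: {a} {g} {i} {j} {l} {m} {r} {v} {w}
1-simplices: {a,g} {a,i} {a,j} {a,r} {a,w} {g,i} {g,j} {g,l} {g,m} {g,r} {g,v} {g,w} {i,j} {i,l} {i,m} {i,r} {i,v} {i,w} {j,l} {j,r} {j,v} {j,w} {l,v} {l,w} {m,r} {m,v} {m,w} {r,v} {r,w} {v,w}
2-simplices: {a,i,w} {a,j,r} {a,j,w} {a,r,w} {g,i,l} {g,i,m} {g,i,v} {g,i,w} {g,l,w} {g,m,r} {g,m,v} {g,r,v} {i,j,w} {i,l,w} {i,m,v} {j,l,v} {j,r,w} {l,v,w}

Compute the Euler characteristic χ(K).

χ(K)=-3

n_0=9 n_1=30 n_2=18
χ=+9−30+18=-3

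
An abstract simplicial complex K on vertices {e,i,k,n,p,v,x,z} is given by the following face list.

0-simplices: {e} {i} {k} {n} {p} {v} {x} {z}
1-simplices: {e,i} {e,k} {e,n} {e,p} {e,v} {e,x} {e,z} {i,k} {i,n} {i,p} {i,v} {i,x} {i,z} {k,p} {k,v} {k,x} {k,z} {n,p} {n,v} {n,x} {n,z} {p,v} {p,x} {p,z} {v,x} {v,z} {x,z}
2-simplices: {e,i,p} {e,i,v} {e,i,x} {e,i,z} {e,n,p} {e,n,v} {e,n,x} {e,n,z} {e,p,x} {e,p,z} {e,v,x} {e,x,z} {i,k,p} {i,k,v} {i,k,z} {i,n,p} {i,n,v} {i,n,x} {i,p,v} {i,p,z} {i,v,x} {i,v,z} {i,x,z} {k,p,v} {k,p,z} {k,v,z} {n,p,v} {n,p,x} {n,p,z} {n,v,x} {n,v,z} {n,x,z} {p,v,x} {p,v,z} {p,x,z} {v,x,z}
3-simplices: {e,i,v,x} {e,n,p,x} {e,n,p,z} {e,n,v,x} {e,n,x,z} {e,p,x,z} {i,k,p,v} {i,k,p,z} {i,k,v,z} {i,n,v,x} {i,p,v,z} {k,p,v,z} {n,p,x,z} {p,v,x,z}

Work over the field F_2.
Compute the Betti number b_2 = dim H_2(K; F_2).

n_0=8 n_1=27 n_2=36 n_3=14  [Z2]
∂1: piv[ei,ek,en,ep,ev,ex,ez] rk=7  ker:ik,in,ip,iv,ix,iz,kp,kv,kx,kz,np,nv,nx,nz,pv,px,pz,vx,vz,xz
∂2: piv[eip,eiv,eix,eiz,enp,env,enx,enz,epx,epz,evx,exz,ikp,ikv,ikz,inp,ipv,ivz] rk=18  ker:inv,inx,ipz,ivx,ixz,kpv,kpz,kvz,npv,npx,npz,nvx,nvz,nxz,pvx,pvz,pxz,vxz
∂3: piv[eivx,enpx,enpz,envx,enxz,epxz,ikpv,ikpz,ikvz,invx,ipvz,pvxz] rk=12  ker:kpvz,npxz
b_2=(36−18)−12=6

b_2=6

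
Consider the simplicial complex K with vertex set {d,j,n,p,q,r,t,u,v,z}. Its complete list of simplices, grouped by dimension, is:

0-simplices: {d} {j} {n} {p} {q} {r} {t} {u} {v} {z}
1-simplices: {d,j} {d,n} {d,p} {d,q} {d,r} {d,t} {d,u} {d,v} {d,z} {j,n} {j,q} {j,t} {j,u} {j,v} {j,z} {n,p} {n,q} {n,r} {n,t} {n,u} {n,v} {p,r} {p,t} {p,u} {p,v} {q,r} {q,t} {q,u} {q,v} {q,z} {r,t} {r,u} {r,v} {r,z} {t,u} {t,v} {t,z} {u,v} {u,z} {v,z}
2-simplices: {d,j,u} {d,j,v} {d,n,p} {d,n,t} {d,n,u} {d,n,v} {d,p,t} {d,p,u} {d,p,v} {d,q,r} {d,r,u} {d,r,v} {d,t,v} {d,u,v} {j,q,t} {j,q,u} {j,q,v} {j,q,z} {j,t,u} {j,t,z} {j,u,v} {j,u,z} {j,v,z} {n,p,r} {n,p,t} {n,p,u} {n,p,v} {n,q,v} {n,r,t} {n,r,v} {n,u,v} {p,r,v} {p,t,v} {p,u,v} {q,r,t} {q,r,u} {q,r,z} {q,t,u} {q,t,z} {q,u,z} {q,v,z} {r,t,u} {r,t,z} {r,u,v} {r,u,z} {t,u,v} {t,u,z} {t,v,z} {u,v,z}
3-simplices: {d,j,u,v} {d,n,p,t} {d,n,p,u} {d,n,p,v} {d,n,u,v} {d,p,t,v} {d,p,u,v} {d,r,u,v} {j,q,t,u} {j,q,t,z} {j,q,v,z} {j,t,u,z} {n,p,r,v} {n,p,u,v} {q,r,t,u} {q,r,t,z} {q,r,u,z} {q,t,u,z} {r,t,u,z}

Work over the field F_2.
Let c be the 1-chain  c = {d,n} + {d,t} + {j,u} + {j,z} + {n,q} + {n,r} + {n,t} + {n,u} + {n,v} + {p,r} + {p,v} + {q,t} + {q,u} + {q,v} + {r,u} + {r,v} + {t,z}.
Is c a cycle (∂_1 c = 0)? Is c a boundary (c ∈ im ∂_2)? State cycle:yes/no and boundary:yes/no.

n_0=10 n_1=40 n_2=49 n_3=19  [Z2]
∂1: piv[dj,dn,dp,dq,dr,dt,du,dv,dz] rk=9  ker:jn,jq,jt,ju,jv,jz,np,nq,nr,nt,nu,nv,pr,pt,pu,pv,qr,qt,qu,qv,qz,rt,ru,rv,rz,tu,tv,tz,uv,uz,vz
∂2: piv[dju,djv,dnp,dnt,dnu,dnv,dpt,dpu,dpv,dqr,dru,drv,dtv,duv,jqt,jqu,jqv,jqz,jtu,jtz,juz,jvz,npr,nqv,nrt,nrv,qrt,qru,qrz] rk=29  ker:juv,npt,npu,npv,nuv,prv,ptv,puv,qtu,qtz,quz,qvz,rtu,rtz,ruv,ruz,tuv,tuz,tvz,uvz
∂3: piv[djuv,dnpt,dnpu,dnpv,dnuv,dptv,dpuv,druv,jqtu,jqtz,jqvz,jtuz,nprv,qrtu,qrtz,qruz,qtuz] rk=17  ker:npuv,rtuz
∂1c = 0
c vs im∂2: reduces to 0 ⇒ boundary

cycle:yes boundary:yes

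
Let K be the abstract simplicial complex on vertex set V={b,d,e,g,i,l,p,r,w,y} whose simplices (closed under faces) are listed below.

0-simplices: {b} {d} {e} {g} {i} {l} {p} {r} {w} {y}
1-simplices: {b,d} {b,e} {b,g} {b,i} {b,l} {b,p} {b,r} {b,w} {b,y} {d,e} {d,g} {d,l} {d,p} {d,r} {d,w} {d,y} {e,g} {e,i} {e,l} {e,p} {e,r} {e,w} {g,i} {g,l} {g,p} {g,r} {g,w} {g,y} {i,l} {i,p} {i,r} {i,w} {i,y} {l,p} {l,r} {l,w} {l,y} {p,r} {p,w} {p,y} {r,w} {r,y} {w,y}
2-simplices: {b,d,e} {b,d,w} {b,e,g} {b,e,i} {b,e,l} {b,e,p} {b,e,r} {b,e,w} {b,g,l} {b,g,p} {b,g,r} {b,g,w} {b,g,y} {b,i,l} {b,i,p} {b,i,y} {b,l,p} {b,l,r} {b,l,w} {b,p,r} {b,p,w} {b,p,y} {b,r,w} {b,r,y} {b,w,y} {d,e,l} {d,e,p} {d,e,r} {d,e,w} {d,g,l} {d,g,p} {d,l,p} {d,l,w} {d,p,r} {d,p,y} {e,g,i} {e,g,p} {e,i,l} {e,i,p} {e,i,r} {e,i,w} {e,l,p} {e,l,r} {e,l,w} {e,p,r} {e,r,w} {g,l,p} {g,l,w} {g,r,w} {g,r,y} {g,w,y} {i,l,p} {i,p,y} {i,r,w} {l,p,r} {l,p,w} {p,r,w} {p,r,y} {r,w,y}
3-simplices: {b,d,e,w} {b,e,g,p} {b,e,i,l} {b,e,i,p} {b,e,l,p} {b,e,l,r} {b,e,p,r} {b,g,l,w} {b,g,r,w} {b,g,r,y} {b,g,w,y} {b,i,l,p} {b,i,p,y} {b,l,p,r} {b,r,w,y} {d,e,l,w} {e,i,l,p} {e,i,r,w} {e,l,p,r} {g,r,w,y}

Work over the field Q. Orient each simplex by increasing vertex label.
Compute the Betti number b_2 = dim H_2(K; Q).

n_0=10 n_1=43 n_2=59 n_3=20  [Q]
∂1: piv[bd,be,bg,bi,bl,bp,br,bw,by] rk=9  ker:de,dg,dl,dp,dr,dw,dy,eg,ei,el,ep,er,ew,gi,gl,gp,gr,gw,gy,il,ip,ir,iw,iy,lp,lr,lw,ly,pr,pw,py,rw,ry,wy
∂2: piv[bde,bdw,beg,bei,bel,bep,ber,bew,bgl,bgp,bgr,bgw,bgy,bil,bip,biy,blp,blr,blw,bpr,bpw,bpy,brw,bry,bwy,del,dep,der,dgl,dpy,egi,eir,eiw] rk=33  ker:dew,dgp,dlp,dlw,dpr,egp,eil,eip,elp,elr,elw,epr,erw,glp,glw,grw,gry,gwy,ilp,ipy,irw,lpr,lpw,prw,pry,rwy
∂3: piv[bdew,begp,beil,beip,belp,belr,bepr,bglw,bgrw,bgry,bgwy,bilp,bipy,blpr,brwy,delw,eirw] rk=17  ker:eilp,elpr,grwy
b_2=(59−33)−17=9

b_2=9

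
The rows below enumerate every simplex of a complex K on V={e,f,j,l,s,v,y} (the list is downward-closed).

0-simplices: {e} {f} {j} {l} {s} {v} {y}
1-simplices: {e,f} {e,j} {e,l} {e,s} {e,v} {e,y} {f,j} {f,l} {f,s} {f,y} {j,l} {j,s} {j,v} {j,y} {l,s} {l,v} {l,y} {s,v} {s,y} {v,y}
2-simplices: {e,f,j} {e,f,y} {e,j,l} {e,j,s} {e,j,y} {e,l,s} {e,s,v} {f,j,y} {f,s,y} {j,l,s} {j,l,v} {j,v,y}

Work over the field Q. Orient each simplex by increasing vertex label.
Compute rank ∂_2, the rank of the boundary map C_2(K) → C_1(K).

rank∂_2=10

n_0=7 n_1=20 n_2=12  [Q]
∂1: piv[ef,ej,el,es,ev,ey] rk=6  ker:fj,fl,fs,fy,jl,js,jv,jy,ls,lv,ly,sv,sy,vy
∂2: piv[efj,efy,ejl,ejs,ejy,els,esv,fsy,jlv,jvy] rk=10  ker:fjy,jls
rk∂_2=10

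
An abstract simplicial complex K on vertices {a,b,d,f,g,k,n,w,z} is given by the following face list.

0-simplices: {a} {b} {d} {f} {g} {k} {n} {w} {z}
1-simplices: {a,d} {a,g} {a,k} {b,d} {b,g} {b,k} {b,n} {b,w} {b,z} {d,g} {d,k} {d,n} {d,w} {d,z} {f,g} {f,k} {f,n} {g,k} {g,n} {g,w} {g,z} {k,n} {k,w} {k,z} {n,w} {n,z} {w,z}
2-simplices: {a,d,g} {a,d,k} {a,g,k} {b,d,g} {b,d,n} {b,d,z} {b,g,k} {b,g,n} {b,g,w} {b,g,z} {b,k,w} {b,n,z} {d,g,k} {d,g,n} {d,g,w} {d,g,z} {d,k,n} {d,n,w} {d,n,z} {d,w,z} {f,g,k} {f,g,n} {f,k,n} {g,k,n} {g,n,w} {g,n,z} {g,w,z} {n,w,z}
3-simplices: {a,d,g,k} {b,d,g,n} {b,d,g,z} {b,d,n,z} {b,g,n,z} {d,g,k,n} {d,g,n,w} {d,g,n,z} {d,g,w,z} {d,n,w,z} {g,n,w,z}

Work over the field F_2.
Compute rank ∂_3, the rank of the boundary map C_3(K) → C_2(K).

rank∂_3=9

n_0=9 n_1=27 n_2=28 n_3=11  [Z2]
∂1: piv[ad,ag,ak,bd,bn,bw,bz,fg] rk=8  ker:bg,bk,dg,dk,dn,dw,dz,fk,fn,gk,gn,gw,gz,kn,kw,kz,nw,nz,wz
∂2: piv[adg,adk,agk,bdg,bdn,bdz,bgk,bgn,bgw,bgz,bkw,bnz,dgw,dkn,dnw,dwz,fgk,fgn] rk=18  ker:dgk,dgn,dgz,dnz,fkn,gkn,gnw,gnz,gwz,nwz
∂3: piv[adgk,bdgn,bdgz,bdnz,bgnz,dgkn,dgnw,dgwz,dnwz] rk=9  ker:dgnz,gnwz
rk∂_3=9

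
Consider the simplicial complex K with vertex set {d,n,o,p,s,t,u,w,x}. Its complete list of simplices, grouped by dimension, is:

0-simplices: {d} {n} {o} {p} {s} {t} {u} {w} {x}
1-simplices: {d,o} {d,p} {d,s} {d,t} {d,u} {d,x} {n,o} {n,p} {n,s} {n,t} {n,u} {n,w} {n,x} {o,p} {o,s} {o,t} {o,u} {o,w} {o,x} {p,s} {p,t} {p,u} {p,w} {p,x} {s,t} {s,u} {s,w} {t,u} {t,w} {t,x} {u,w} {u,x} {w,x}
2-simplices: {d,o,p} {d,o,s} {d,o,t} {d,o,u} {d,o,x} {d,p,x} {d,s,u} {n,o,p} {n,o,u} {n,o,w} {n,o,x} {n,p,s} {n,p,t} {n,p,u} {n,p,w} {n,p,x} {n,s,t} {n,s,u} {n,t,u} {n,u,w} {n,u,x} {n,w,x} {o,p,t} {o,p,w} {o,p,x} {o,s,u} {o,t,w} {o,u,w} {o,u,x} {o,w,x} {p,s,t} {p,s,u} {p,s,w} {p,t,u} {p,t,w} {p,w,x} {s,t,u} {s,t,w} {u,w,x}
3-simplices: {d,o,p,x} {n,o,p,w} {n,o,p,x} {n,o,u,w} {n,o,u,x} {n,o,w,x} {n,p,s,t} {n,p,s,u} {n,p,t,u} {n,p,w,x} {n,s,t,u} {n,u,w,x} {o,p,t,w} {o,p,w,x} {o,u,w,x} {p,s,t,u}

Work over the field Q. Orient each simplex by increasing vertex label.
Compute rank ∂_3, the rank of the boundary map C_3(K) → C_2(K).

n_0=9 n_1=33 n_2=39 n_3=16  [Q]
∂1: piv[do,dp,ds,dt,du,dx,no,nw] rk=8  ker:np,ns,nt,nu,nx,op,os,ot,ou,ow,ox,ps,pt,pu,pw,px,st,su,sw,tu,tw,tx,uw,ux,wx
∂2: piv[dop,dos,dot,dou,dox,dpx,dsu,nop,nou,now,nox,nps,npt,npu,npw,nst,nsu,ntu,nuw,nux,nwx,opt,otw,psw] rk=24  ker:npx,opw,opx,osu,ouw,oux,owx,pst,psu,ptu,ptw,pwx,stu,stw,uwx
∂3: piv[dopx,nopw,nopx,nouw,noux,nowx,npst,npsu,nptu,npwx,nstu,nuwx,optw] rk=13  ker:opwx,ouwx,pstu
rk∂_3=13

rank∂_3=13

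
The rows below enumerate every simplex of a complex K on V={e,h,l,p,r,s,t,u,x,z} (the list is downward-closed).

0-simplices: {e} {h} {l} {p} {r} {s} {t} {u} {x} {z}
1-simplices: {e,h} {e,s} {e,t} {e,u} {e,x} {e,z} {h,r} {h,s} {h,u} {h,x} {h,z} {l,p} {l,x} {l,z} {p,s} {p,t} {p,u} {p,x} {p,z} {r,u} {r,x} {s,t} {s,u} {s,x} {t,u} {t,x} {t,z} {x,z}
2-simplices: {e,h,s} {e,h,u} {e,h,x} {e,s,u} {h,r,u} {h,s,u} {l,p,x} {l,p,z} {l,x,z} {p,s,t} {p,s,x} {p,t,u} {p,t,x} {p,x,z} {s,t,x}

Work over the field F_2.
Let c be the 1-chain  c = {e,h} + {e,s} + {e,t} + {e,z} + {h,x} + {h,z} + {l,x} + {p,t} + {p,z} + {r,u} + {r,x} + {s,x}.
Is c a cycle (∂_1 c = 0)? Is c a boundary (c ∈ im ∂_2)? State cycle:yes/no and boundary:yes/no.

n_0=10 n_1=28 n_2=15  [Z2]
∂1: piv[eh,es,et,eu,ex,ez,hr,lp,lx] rk=9  ker:hs,hu,hx,hz,lz,ps,pt,pu,px,pz,ru,rx,st,su,sx,tu,tx,tz,xz
∂2: piv[ehs,ehu,ehx,esu,hru,lpx,lpz,lxz,pst,psx,ptu,ptx] rk=12  ker:hsu,pxz,stx
∂1c = {h} + {l} + {u} + {z}

cycle:no boundary:no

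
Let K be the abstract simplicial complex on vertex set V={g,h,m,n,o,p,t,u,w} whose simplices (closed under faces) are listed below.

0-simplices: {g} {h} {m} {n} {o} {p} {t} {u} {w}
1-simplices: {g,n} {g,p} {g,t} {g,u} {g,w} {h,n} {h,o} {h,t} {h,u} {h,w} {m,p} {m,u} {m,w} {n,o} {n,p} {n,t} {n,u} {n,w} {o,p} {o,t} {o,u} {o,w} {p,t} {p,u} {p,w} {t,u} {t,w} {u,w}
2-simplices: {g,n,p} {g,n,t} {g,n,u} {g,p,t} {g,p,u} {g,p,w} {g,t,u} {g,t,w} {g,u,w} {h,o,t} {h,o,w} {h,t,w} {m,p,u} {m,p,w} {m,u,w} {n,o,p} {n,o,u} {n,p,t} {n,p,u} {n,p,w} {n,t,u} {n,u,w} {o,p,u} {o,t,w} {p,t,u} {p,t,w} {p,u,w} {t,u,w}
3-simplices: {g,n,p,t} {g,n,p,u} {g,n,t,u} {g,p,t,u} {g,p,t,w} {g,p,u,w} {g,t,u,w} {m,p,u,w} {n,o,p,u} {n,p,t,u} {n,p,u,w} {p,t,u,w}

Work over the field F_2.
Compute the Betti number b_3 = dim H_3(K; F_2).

n_0=9 n_1=28 n_2=28 n_3=12  [Z2]
∂1: piv[gn,gp,gt,gu,gw,hn,ho,mp] rk=8  ker:ht,hu,hw,mu,mw,no,np,nt,nu,nw,op,ot,ou,ow,pt,pu,pw,tu,tw,uw
∂2: piv[gnp,gnt,gnu,gpt,gpu,gpw,gtu,gtw,guw,hot,how,htw,mpu,mpw,nop,nou,npw] rk=17  ker:muw,npt,npu,ntu,nuw,opu,otw,ptu,ptw,puw,tuw
∂3: piv[gnpt,gnpu,gntu,gptu,gptw,gpuw,gtuw,mpuw,nopu,npuw] rk=10  ker:nptu,ptuw
b_3=(12−10)−0=2

b_3=2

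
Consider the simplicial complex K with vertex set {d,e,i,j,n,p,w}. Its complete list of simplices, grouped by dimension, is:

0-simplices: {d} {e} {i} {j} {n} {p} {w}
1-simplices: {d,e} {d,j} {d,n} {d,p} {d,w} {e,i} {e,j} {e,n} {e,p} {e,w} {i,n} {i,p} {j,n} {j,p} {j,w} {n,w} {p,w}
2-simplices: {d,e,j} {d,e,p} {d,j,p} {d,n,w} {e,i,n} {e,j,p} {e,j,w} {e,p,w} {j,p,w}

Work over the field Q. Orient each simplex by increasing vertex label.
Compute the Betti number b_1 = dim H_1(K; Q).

b_1=4

n_0=7 n_1=17 n_2=9  [Q]
∂1: piv[de,dj,dn,dp,dw,ei] rk=6  ker:ej,en,ep,ew,in,ip,jn,jp,jw,nw,pw
∂2: piv[dej,dep,djp,dnw,ein,ejw,epw] rk=7  ker:ejp,jpw
b_1=(17−6)−7=4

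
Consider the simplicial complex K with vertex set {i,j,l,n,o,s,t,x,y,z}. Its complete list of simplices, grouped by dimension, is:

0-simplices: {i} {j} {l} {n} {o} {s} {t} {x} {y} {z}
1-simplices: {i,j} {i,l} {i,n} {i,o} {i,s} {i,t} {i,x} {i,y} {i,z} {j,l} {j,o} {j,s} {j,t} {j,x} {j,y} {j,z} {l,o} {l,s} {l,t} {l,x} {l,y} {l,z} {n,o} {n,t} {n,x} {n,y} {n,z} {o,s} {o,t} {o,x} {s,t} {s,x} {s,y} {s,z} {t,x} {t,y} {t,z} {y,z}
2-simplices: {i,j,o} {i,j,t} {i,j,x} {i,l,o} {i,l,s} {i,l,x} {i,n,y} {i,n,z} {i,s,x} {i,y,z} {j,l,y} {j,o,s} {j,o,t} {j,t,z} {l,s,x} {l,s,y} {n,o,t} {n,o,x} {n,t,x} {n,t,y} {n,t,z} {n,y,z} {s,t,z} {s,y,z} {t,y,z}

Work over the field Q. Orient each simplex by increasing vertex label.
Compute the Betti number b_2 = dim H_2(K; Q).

n_0=10 n_1=38 n_2=25  [Q]
∂1: piv[ij,il,in,io,is,it,ix,iy,iz] rk=9  ker:jl,jo,js,jt,jx,jy,jz,lo,ls,lt,lx,ly,lz,no,nt,nx,ny,nz,os,ot,ox,st,sx,sy,sz,tx,ty,tz,yz
∂2: piv[ijo,ijt,ijx,ilo,ils,ilx,iny,inz,isx,iyz,jly,jos,jot,jtz,lsy,not,nox,ntx,nty,ntz,stz,syz] rk=22  ker:lsx,nyz,tyz
b_2=(25−22)−0=3

b_2=3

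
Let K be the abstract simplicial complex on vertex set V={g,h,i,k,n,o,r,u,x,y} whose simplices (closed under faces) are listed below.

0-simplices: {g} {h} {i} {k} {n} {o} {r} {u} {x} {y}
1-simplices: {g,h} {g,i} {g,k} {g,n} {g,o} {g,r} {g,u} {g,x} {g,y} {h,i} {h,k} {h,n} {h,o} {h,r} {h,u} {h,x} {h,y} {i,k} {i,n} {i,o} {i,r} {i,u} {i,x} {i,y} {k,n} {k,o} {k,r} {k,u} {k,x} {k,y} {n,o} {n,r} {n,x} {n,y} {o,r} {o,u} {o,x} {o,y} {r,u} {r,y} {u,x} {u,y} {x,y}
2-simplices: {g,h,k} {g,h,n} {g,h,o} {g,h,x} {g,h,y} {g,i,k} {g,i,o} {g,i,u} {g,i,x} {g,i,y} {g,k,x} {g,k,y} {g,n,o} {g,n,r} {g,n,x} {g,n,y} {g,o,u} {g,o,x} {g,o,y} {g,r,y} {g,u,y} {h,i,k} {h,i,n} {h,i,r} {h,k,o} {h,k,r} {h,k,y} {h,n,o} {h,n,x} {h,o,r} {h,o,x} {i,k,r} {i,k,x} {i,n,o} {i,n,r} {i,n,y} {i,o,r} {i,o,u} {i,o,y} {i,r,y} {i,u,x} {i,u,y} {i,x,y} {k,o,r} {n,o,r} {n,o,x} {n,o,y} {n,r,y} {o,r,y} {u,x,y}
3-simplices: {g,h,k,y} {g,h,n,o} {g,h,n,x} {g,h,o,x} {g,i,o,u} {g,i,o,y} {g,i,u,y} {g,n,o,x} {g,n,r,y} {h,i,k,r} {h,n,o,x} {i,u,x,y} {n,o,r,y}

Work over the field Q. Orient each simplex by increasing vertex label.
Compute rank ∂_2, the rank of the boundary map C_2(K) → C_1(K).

n_0=10 n_1=43 n_2=50 n_3=13  [Q]
∂1: piv[gh,gi,gk,gn,go,gr,gu,gx,gy] rk=9  ker:hi,hk,hn,ho,hr,hu,hx,hy,ik,in,io,ir,iu,ix,iy,kn,ko,kr,ku,kx,ky,no,nr,nx,ny,or,ou,ox,oy,ru,ry,ux,uy,xy
∂2: piv[ghk,ghn,gho,ghx,ghy,gik,gio,giu,gix,giy,gkx,gky,gno,gnr,gnx,gny,gou,gox,goy,gry,guy,hik,hin,hir,hko,hkr,hor,inr,iux,ixy] rk=30  ker:hky,hno,hnx,hox,ikr,ikx,ino,iny,ior,iou,ioy,iry,iuy,kor,nor,nox,noy,nry,ory,uxy
∂3: piv[ghky,ghno,ghnx,ghox,giou,gioy,giuy,gnox,gnry,hikr,iuxy,nory] rk=12  ker:hnox
rk∂_2=30

rank∂_2=30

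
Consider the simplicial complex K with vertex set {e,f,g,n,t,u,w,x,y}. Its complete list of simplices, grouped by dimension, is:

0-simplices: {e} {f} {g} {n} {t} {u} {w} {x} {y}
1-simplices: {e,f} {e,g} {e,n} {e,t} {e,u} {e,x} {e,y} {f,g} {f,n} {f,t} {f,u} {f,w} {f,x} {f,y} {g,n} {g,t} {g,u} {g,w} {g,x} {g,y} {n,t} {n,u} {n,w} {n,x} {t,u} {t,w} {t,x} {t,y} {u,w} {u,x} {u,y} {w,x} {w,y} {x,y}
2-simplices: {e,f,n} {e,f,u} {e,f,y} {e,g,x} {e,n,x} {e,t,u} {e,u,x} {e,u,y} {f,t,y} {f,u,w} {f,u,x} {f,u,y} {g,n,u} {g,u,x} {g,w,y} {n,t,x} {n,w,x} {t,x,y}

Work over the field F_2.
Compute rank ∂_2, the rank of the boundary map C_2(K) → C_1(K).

n_0=9 n_1=34 n_2=18  [Z2]
∂1: piv[ef,eg,en,et,eu,ex,ey,fw] rk=8  ker:fg,fn,ft,fu,fx,fy,gn,gt,gu,gw,gx,gy,nt,nu,nw,nx,tu,tw,tx,ty,uw,ux,uy,wx,wy,xy
∂2: piv[efn,efu,efy,egx,enx,etu,eux,euy,fty,fuw,fux,gnu,gux,gwy,ntx,nwx,txy] rk=17  ker:fuy
rk∂_2=17

rank∂_2=17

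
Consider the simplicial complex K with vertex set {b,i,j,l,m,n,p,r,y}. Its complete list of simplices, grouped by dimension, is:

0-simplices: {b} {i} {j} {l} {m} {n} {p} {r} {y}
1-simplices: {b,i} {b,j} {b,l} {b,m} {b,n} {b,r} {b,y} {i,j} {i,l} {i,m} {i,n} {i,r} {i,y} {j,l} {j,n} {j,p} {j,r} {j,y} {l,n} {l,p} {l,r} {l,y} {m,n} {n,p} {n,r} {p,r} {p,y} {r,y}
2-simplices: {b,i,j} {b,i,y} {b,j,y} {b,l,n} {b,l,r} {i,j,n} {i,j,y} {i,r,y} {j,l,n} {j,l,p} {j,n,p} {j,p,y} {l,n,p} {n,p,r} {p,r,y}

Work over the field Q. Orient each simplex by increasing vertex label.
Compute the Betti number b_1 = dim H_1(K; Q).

b_1=7

n_0=9 n_1=28 n_2=15  [Q]
∂1: piv[bi,bj,bl,bm,bn,br,by,jp] rk=8  ker:ij,il,im,in,ir,iy,jl,jn,jr,jy,ln,lp,lr,ly,mn,np,nr,pr,py,ry
∂2: piv[bij,biy,bjy,bln,blr,ijn,iry,jln,jlp,jnp,jpy,npr,pry] rk=13  ker:ijy,lnp
b_1=(28−8)−13=7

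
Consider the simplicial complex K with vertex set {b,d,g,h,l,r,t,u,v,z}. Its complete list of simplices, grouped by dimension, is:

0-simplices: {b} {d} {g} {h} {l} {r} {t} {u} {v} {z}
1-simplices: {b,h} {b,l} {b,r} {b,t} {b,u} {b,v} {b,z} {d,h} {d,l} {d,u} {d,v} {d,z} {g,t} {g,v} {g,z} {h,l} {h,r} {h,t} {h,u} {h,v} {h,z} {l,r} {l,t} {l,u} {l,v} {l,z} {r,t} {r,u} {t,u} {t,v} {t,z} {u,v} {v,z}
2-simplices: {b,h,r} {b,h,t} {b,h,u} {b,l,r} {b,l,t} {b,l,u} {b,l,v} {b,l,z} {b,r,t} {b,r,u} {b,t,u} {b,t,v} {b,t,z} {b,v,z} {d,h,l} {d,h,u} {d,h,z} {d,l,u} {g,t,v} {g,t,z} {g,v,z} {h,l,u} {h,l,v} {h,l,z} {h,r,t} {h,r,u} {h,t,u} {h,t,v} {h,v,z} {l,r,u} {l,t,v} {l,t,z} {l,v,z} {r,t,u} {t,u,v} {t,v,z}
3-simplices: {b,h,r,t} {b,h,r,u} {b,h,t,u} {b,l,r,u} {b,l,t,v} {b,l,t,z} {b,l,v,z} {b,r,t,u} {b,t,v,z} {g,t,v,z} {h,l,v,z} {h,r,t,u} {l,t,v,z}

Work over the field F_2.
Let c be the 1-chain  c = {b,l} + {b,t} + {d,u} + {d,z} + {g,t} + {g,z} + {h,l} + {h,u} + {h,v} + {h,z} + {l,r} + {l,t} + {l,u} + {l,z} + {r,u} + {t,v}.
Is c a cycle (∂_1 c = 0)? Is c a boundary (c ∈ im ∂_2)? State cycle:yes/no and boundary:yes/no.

cycle:yes boundary:yes

n_0=10 n_1=33 n_2=36 n_3=13  [Z2]
∂1: piv[bh,bl,br,bt,bu,bv,bz,dh,gt] rk=9  ker:dl,du,dv,dz,gv,gz,hl,hr,ht,hu,hv,hz,lr,lt,lu,lv,lz,rt,ru,tu,tv,tz,uv,vz
∂2: piv[bhr,bht,bhu,blr,blt,blu,blv,blz,brt,bru,btu,btv,btz,bvz,dhl,dhu,dhz,dlu,gtv,gtz,hlv,hlz,tuv] rk=23  ker:gvz,hlu,hrt,hru,htu,htv,hvz,lru,ltv,ltz,lvz,rtu,tvz
∂3: piv[bhrt,bhru,bhtu,blru,bltv,bltz,blvz,brtu,btvz,gtvz,hlvz] rk=11  ker:hrtu,ltvz
∂1c = 0
c vs im∂2: reduces to 0 ⇒ boundary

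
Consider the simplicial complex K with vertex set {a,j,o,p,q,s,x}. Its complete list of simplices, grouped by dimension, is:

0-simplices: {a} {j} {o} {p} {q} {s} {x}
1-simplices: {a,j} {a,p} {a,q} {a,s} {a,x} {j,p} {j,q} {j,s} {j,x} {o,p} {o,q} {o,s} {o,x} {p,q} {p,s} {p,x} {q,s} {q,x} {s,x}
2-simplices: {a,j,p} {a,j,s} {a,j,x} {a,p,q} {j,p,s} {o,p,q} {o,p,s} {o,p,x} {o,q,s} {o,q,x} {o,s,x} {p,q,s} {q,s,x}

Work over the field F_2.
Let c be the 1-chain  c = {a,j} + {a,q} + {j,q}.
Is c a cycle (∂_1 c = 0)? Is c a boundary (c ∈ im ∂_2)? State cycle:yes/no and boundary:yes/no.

cycle:yes boundary:no

n_0=7 n_1=19 n_2=13  [Z2]
∂1: piv[aj,ap,aq,as,ax,op] rk=6  ker:jp,jq,js,jx,oq,os,ox,pq,ps,px,qs,qx,sx
∂2: piv[ajp,ajs,ajx,apq,jps,opq,ops,opx,oqs,oqx,osx] rk=11  ker:pqs,qsx
∂1c = 0
c vs im∂2: residual ≠ 0 ⇒ not boundary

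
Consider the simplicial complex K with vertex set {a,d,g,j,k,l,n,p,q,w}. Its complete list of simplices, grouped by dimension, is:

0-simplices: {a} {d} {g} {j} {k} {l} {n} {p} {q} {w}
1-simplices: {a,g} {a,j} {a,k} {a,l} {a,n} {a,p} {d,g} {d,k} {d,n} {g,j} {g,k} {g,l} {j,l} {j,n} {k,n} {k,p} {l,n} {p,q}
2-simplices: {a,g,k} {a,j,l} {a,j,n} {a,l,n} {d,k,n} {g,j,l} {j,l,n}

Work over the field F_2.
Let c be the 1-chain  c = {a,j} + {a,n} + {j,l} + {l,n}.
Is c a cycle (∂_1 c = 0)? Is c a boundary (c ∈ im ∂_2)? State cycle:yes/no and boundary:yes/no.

n_0=10 n_1=18 n_2=7  [Z2]
∂1: piv[ag,aj,ak,al,an,ap,dg,pq] rk=8  ker:dk,dn,gj,gk,gl,jl,jn,kn,kp,ln
∂2: piv[agk,ajl,ajn,aln,dkn,gjl] rk=6  ker:jln
∂1c = 0
c vs im∂2: reduces to 0 ⇒ boundary

cycle:yes boundary:yes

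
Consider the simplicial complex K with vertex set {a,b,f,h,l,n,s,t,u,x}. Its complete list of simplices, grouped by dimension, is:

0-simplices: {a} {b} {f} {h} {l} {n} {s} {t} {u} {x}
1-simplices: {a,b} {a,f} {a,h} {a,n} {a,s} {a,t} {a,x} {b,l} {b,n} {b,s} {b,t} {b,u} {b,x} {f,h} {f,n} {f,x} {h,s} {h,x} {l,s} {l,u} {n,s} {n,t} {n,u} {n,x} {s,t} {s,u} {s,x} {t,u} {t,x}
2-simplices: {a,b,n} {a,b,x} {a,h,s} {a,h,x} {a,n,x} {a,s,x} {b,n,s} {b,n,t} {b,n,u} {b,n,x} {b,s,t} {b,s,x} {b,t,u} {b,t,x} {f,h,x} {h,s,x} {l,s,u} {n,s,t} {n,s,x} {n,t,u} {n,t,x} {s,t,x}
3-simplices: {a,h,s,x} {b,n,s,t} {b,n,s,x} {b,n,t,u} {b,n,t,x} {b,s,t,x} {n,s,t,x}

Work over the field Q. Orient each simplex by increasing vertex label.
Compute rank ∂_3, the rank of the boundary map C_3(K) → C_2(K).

rank∂_3=6

n_0=10 n_1=29 n_2=22 n_3=7  [Q]
∂1: piv[ab,af,ah,an,as,at,ax,bl,bu] rk=9  ker:bn,bs,bt,bx,fh,fn,fx,hs,hx,ls,lu,ns,nt,nu,nx,st,su,sx,tu,tx
∂2: piv[abn,abx,ahs,ahx,anx,asx,bns,bnt,bnu,bst,bsx,btu,btx,fhx,lsu] rk=15  ker:bnx,hsx,nst,nsx,ntu,ntx,stx
∂3: piv[ahsx,bnst,bnsx,bntu,bntx,bstx] rk=6  ker:nstx
rk∂_3=6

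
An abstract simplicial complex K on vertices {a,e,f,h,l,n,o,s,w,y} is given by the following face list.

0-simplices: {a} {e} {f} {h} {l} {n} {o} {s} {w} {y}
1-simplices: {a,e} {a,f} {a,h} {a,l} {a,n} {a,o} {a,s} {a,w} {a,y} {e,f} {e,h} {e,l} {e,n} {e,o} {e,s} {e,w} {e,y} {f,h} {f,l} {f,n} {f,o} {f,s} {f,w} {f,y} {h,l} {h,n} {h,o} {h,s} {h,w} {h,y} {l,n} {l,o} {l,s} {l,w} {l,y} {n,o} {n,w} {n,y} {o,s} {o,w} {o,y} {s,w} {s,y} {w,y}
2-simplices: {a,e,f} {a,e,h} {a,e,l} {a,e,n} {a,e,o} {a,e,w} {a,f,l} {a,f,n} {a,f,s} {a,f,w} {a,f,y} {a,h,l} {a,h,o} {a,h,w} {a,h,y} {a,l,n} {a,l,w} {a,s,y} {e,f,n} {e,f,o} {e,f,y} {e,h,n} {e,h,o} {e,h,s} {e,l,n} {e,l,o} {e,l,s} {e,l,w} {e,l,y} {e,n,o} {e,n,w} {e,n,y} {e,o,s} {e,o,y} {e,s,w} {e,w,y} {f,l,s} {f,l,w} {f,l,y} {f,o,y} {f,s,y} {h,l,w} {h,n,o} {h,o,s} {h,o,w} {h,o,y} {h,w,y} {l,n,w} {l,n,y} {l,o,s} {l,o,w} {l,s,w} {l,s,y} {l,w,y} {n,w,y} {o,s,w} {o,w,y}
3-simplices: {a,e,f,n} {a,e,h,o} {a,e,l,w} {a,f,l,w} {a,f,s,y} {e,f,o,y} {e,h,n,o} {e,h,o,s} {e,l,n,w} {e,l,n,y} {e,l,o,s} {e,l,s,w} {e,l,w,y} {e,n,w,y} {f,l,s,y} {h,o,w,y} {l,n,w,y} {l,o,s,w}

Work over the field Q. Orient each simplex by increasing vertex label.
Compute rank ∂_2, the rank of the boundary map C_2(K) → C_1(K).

n_0=10 n_1=44 n_2=57 n_3=18  [Q]
∂1: piv[ae,af,ah,al,an,ao,as,aw,ay] rk=9  ker:ef,eh,el,en,eo,es,ew,ey,fh,fl,fn,fo,fs,fw,fy,hl,hn,ho,hs,hw,hy,ln,lo,ls,lw,ly,no,nw,ny,os,ow,oy,sw,sy,wy
∂2: piv[aef,aeh,ael,aen,aeo,aew,afl,afn,afs,afw,afy,ahl,aho,ahw,ahy,aln,alw,asy,efo,efy,ehn,ehs,elo,els,ely,eno,enw,eny,eos,eoy,esw,ewy,fls,how] rk=34  ker:efn,eho,eln,elw,flw,fly,foy,fsy,hlw,hno,hos,hoy,hwy,lnw,lny,los,low,lsw,lsy,lwy,nwy,osw,owy
∂3: piv[aefn,aeho,aelw,aflw,afsy,efoy,ehno,ehos,elnw,elny,elos,elsw,elwy,enwy,flsy,howy,losw] rk=17  ker:lnwy
rk∂_2=34

rank∂_2=34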